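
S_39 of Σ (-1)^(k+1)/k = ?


S = 1 - 1/2 + 1/3 - 1/4 + 1/5 - 1/6 + 1/7 - 1/8 ± ...
= 0.7058
(Full series converges to +ln(2) ≈ +0.6931)

S_39 = 0.7058


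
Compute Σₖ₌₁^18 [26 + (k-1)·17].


aₙ = 26 + (18-1)×17 = 315
Sₙ = n(a₁+aₙ)/2 = 18×(26+315)/2
= 18×341/2 = 3069

S_18 = 3069


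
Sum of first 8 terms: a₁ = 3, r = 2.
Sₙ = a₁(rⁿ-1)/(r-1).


Sₙ = 3×(2^8 - 1)/(2 - 1)
= 3×(256 - 1)/1
= 3×255/1
= 765

S_8 = 765


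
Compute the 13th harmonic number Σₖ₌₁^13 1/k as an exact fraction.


H_13 = 1/1 + 1/2 + 1/3 + ... + 1/13
= 1145993/360360
≈ 3.1801

H_13 = 1145993/360360 ≈ 3.1801


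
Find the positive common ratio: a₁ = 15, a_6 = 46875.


r^(n-1) = aₙ/a₁
r^5 = 46875/15 = 3125
r = 3125^(1/5)
= 5

r = 5


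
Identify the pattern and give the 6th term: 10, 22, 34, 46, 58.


Pattern: arithmetic (d=12)
Terms: 10, 22, 34, 46, 58
Next term = 70

Next term = 70


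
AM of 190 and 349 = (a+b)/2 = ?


AM = (190 + 349)/2 = 539/2 = 269.5

AM = 269.5


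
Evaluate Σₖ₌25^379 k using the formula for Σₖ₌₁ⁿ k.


Σₖ₌25^379 k = Σₖ₌₁^379 k − Σₖ₌₁^24 k
= 379·380/2 − 24·25/2
= 72010 − 300 = 71710

Σk = 71710


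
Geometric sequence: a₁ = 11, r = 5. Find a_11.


aₙ = a₁·r^(n-1)
= 11×5^10
= 11×9765625
= 107421875

a_11 = 107421875


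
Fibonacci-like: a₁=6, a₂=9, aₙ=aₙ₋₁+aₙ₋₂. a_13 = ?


Computing iteratively: 6, 9, 15, 24, 39, 63, 102, 165, 267, 432, 699, 1131, ...
a_13 = 1830

a_13 = 1830


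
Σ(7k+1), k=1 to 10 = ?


Σ(7k+1) = 7·Σk + 1·n
= 7·55 + 1·10
= 385 + 10 = 395

Σ = 395


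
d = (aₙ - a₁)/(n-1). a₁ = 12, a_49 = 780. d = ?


d = (aₙ - a₁)/(n-1)
= (780 - 12)/(49-1)
= 768/48 = 16

d = 16


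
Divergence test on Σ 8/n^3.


lim(n→∞) 8/n^3 = 0
lim aₙ = 0 → nth-term test is INCONCLUSIVE
(Need other tests; this is actually a convergent p-series with p=3 > 1)

Inconclusive (lim aₙ = 0; need another test)


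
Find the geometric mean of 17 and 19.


GM = √(17×19) = √323 = 17.9722

GM = 17.9722


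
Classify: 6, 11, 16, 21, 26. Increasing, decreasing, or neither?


Differences: 5, 5, 5, 5
All differences > 0 → strictly INCREASING

Monotonically increasing


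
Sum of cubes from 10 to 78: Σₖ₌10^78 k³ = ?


Σₖ₌10^78 k³ = [78·79/2]² − [9·10/2]²
= 9492561 − 2025 = 9490536

Σk³ = 9490536


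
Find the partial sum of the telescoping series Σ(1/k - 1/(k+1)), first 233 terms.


Telescoping: adjacent terms cancel.
= 1/1 - 1/234
= 1 - 1/234 = 233/234

Sum = 233/234


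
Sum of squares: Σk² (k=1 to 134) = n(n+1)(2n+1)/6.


n = 134
n(n+1)(2n+1)/6 = 134×135×269/6
= 4866210/6 = 811035

Σk² = 811035


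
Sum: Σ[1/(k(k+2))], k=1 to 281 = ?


1/(k(k+2)) = (1/2)·(1/k - 1/(k+2)) (partial fractions)
Telescoping: Σ = (1/2)·(1 + 1/2 - 1/282 - 1/283) = 29786/39903

Sum = 29786/39903


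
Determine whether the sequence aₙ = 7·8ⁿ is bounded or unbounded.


aₙ = 7·8ⁿ → as n→∞, aₙ→∞ (since base 8 > 1)
No finite upper bound exists
The sequence is UNBOUNDED

Unbounded (aₙ → ∞ as n → ∞)


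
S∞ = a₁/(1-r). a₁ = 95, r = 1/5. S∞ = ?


S∞ = a₁/(1-r) = 95/(1 - 1/5)
= 95/(4/5)
= 475/4

S∞ = 475/4


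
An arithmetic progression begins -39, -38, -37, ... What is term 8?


aₙ = a₁ + (n-1)d
= -39 + (8-1)×1
= -39 + 7
= -32

a_8 = -32


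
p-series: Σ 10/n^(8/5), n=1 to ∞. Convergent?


p-series test: Σ c/n^p converges if p > 1, diverges if p ≤ 1 (constant c > 0 doesn't affect convergence).
p = 8/5
8/5 > 1 → CONVERGES

Converges (p = 8/5 > 1)


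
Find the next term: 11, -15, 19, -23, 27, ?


Pattern: alternating sign, magnitude arithmetic (d=4)
Terms: 11, -15, 19, -23, 27
Next term = -31

Next term = -31


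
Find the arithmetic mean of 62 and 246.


AM = (62 + 246)/2 = 308/2 = 154

AM = 154


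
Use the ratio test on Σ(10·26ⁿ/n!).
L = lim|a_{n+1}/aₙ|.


aₙ = 10·26^n/n!
a_{n+1}/aₙ = 26^(n+1)/(n+1)! × n!/26^n  (constant 10 cancels)
= 26/(n+1)
L = lim(n→∞) 26/(n+1) = 0
L < 1 → series CONVERGES

Converges (ratio test: L = 0 < 1)


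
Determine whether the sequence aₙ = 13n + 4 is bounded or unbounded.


aₙ = 13n + 4 → as n→∞, aₙ→∞
No finite upper bound exists
The sequence is UNBOUNDED

Unbounded (aₙ → ∞ as n → ∞)


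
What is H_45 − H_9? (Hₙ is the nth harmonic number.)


Σₖ₌10^45 1/k = 1/10 + 1/11 + 1/12 + ... + 1/45
= 14750885361090924169/9419588158802421600
≈ 1.566

Sum = 14750885361090924169/9419588158802421600 ≈ 1.566


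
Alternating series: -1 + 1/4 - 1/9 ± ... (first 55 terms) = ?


S = -1 + 1/4 - 1/9 + 1/16 - 1/25 + 1/36 - 1/49 + 1/64 ± ...
= -0.8226
(Full series converges to -π²/12 ≈ -0.8225)

S_55 = -0.8226


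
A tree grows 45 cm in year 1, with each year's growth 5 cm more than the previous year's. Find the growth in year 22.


aₙ = a₁ + (n-1)d
= 45 + (22-1)×5
= 45 + 105
= 150

a_22 = 150


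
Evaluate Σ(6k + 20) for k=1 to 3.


Σ(6k+20) = 6·Σk + 20·n
= 6·6 + 20·3
= 36 + 60 = 96

Σ = 96


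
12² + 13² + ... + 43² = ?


Σₖ₌12^43 k² = Σₖ₌₁^43 k² − Σₖ₌₁^11 k²
= 43·44·87/6 − 11·12·23/6
= 27434 − 506 = 26928

Σk² = 26928


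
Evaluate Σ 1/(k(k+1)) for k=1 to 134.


1/(k(k+1)) = 1/k - 1/(k+1) (partial fractions)
Telescoping: Σ = 1 - 1/135 = 134/135

Sum = 134/135


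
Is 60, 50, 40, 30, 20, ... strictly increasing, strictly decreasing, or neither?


Differences: -10, -10, -10, -10
All differences < 0 → strictly DECREASING

Monotonically decreasing


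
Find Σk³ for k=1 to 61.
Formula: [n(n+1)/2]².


n(n+1)/2 = 61×62/2 = 1891
Σk³ = 1891² = 3575881

Σk³ = 3575881


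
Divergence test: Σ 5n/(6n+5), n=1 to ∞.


lim(n→∞) 5n/(6n+5) = 5/6 = 5/6  (divide numerator and denominator by n)
lim aₙ = 5/6 ≠ 0 → series DIVERGES

Diverges (lim aₙ = 5/6 ≠ 0)


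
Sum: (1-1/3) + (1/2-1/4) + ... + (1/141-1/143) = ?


Telescoping with gap 2: two head and two tail terms survive.
= (1 + 1/2) - (1/142 + 1/143)
= 3/2 - 1/142 - 1/143 = 15087/10153

Sum = 15087/10153


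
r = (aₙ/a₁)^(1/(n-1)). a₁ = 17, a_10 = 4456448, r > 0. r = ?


r^(n-1) = aₙ/a₁
r^9 = 4456448/17 = 262144
r = 262144^(1/9)
= 4

r = 4


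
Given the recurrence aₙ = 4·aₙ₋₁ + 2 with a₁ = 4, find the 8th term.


Computing step by step:
a_1 = 4
a_2 = 18
a_3 = 74
a_4 = 298
a_5 = 1194
a_6 = 4778
a_7 = 19114
a_8 = 76458


a_8 = 76458


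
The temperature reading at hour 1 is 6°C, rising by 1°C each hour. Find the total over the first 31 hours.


aₙ = 6 + (31-1)×1 = 36
Sₙ = n(a₁+aₙ)/2 = 31×(6+36)/2
= 31×42/2 = 651

S_31 = 651


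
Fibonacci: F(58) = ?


Fibonacci sequence: 1, 1, 2, 3, 5, 8, 13, 21, 34, 55, 89, ...
F(58) = 591286729879

F(58) = 591286729879


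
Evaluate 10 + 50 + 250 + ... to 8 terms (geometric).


Sₙ = 10×(5^8 - 1)/(5 - 1)
= 10×(390625 - 1)/4
= 10×390624/4
= 976560

S_8 = 976560


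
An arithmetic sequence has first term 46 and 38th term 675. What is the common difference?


d = (aₙ - a₁)/(n-1)
= (675 - 46)/(38-1)
= 629/37 = 17

d = 17


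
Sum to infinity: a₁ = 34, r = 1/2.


S∞ = a₁/(1-r) = 34/(1 - 1/2)
= 34/(1/2)
= 68

S∞ = 68


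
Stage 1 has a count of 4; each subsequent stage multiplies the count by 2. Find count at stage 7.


aₙ = a₁·r^(n-1)
= 4×2^6
= 4×64
= 256

a_7 = 256


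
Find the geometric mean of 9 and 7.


GM = √(9×7) = √63 = 7.9373

GM = 7.9373


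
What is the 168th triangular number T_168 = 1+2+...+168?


n(n+1)/2 = 168×169/2 = 28392/2 = 14196

Σk = 14196


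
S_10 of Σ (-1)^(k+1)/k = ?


S = 1 - 1/2 + 1/3 - 1/4 + 1/5 - 1/6 + 1/7 - 1/8 ± ...
= 0.6456
(Full series converges to +ln(2) ≈ +0.6931)

S_10 = 0.6456


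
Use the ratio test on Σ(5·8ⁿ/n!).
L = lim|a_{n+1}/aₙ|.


aₙ = 5·8^n/n!
a_{n+1}/aₙ = 8^(n+1)/(n+1)! × n!/8^n  (constant 5 cancels)
= 8/(n+1)
L = lim(n→∞) 8/(n+1) = 0
L < 1 → series CONVERGES

Converges (ratio test: L = 0 < 1)


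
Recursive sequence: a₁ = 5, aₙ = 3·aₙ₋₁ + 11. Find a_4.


Computing step by step:
a_1 = 5
a_2 = 26
a_3 = 89
a_4 = 278


a_4 = 278


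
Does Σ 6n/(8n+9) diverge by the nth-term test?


lim(n→∞) 6n/(8n+9) = 6/8 = 3/4  (divide numerator and denominator by n)
lim aₙ = 3/4 ≠ 0 → series DIVERGES

Diverges (lim aₙ = 3/4 ≠ 0)


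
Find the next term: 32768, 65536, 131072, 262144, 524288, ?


Pattern: powers of 2: 2ⁿ
Terms: 32768, 65536, 131072, 262144, 524288
Next term = 1048576

Next term = 1048576


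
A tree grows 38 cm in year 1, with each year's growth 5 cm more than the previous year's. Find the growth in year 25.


aₙ = a₁ + (n-1)d
= 38 + (25-1)×5
= 38 + 120
= 158

a_25 = 158


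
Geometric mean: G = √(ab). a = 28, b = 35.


GM = √(28×35) = √980 = 31.305

GM = 31.305


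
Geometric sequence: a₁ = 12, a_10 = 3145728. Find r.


r^(n-1) = aₙ/a₁
r^9 = 3145728/12 = 262144
r = 262144^(1/9)
= 4

r = 4


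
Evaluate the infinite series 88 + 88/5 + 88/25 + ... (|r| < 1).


S∞ = a₁/(1-r) = 88/(1 - 1/5)
= 88/(4/5)
= 110

S∞ = 110


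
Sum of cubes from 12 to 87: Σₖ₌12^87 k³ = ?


Σₖ₌12^87 k³ = [87·88/2]² − [11·12/2]²
= 14653584 − 4356 = 14649228

Σk³ = 14649228


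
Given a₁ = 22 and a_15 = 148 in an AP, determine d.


d = (aₙ - a₁)/(n-1)
= (148 - 22)/(15-1)
= 126/14 = 9

d = 9


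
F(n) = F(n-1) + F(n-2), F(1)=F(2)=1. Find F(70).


Fibonacci sequence: 1, 1, 2, 3, 5, 8, 13, 21, 34, 55, 89, ...
F(70) = 190392490709135

F(70) = 190392490709135


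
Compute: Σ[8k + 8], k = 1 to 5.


Σ(8k+8) = 8·Σk + 8·n
= 8·15 + 8·5
= 120 + 40 = 160

Σ = 160


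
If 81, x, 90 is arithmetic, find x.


AM = (81 + 90)/2 = 171/2 = 85.5

AM = 85.5


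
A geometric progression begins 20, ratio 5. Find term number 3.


aₙ = a₁·r^(n-1)
= 20×5^2
= 20×25
= 500

a_3 = 500


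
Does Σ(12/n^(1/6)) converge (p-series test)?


p-series test: Σ c/n^p converges if p > 1, diverges if p ≤ 1 (constant c > 0 doesn't affect convergence).
p = 1/6
1/6 ≤ 1 → DIVERGES

Diverges (p = 1/6 ≤ 1)


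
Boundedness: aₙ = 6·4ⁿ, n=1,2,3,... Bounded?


aₙ = 6·4ⁿ → as n→∞, aₙ→∞ (since base 4 > 1)
No finite upper bound exists
The sequence is UNBOUNDED

Unbounded (aₙ → ∞ as n → ∞)


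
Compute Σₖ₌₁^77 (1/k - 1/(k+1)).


Telescoping: adjacent terms cancel.
= 1/1 - 1/78
= 1 - 1/78 = 77/78

Sum = 77/78


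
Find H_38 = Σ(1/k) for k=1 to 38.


H_38 = 1/1 + 1/2 + 1/3 + ... + 1/38
= 2053580969474233/485721041551200
≈ 4.2279

H_38 = 2053580969474233/485721041551200 ≈ 4.2279


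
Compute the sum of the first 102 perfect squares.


n = 102
n(n+1)(2n+1)/6 = 102×103×205/6
= 2153730/6 = 358955

Σk² = 358955


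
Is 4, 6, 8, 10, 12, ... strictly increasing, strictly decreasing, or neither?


Differences: 2, 2, 2, 2
All differences > 0 → strictly INCREASING

Monotonically increasing


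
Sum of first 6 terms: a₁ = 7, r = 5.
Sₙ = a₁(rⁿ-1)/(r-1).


Sₙ = 7×(5^6 - 1)/(5 - 1)
= 7×(15625 - 1)/4
= 7×15624/4
= 27342

S_6 = 27342


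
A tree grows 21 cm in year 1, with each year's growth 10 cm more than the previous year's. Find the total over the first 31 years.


aₙ = 21 + (31-1)×10 = 321
Sₙ = n(a₁+aₙ)/2 = 31×(21+321)/2
= 31×342/2 = 5301

S_31 = 5301


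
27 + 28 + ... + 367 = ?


Σₖ₌27^367 k = Σₖ₌₁^367 k − Σₖ₌₁^26 k
= 367·368/2 − 26·27/2
= 67528 − 351 = 67177

Σk = 67177


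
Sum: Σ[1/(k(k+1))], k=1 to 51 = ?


1/(k(k+1)) = 1/k - 1/(k+1) (partial fractions)
Telescoping: Σ = 1 - 1/52 = 51/52

Sum = 51/52


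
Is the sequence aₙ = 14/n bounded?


a₁ = 14, a₂ = 14/2, a₃ = 14/3, ...
0 < aₙ ≤ 14 for all n ≥ 1
Lower bound: 0, Upper bound: 14
The sequence IS bounded

Bounded (0 < aₙ ≤ 14)


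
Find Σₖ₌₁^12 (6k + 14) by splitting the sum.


Σ(6k+14) = 6·Σk + 14·n
= 6·78 + 14·12
= 468 + 168 = 636

Σ = 636


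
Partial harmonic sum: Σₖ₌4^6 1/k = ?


Σₖ₌4^6 1/k = 1/4 + 1/5 + 1/6
= 37/60
≈ 0.6167

Sum = 37/60 ≈ 0.6167


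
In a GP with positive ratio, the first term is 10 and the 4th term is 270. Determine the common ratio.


r^(n-1) = aₙ/a₁
r^3 = 270/10 = 27
r = 27^(1/3)
= 3

r = 3


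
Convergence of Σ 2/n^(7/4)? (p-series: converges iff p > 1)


p-series test: Σ c/n^p converges if p > 1, diverges if p ≤ 1 (constant c > 0 doesn't affect convergence).
p = 7/4
7/4 > 1 → CONVERGES

Converges (p = 7/4 > 1)


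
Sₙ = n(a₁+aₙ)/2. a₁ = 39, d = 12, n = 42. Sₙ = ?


aₙ = 39 + (42-1)×12 = 531
Sₙ = n(a₁+aₙ)/2 = 42×(39+531)/2
= 42×570/2 = 11970

S_42 = 11970


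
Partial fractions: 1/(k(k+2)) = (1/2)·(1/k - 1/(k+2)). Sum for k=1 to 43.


1/(k(k+2)) = (1/2)·(1/k - 1/(k+2)) (partial fractions)
Telescoping: Σ = (1/2)·(1 + 1/2 - 1/44 - 1/45) = 2881/3960

Sum = 2881/3960


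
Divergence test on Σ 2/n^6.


lim(n→∞) 2/n^6 = 0
lim aₙ = 0 → nth-term test is INCONCLUSIVE
(Need other tests; this is actually a convergent p-series with p=6 > 1)

Inconclusive (lim aₙ = 0; need another test)


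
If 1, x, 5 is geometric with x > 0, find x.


GM = √(1×5) = √5 = 2.2361

GM = 2.2361


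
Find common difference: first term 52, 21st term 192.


d = (aₙ - a₁)/(n-1)
= (192 - 52)/(21-1)
= 140/20 = 7

d = 7


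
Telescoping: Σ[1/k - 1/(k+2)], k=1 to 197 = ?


Telescoping with gap 2: two head and two tail terms survive.
= (1 + 1/2) - (1/198 + 1/199)
= 3/2 - 1/198 - 1/199 = 29353/19701

Sum = 29353/19701


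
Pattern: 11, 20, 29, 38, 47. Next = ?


Pattern: arithmetic (d=9)
Terms: 11, 20, 29, 38, 47
Next term = 56

Next term = 56


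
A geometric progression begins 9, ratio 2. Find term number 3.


aₙ = a₁·r^(n-1)
= 9×2^2
= 9×4
= 36

a_3 = 36


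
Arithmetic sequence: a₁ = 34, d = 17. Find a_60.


aₙ = a₁ + (n-1)d
= 34 + (60-1)×17
= 34 + 1003
= 1037

a_60 = 1037


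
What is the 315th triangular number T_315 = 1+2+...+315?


n(n+1)/2 = 315×316/2 = 99540/2 = 49770

Σk = 49770


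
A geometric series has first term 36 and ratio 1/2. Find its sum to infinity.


S∞ = a₁/(1-r) = 36/(1 - 1/2)
= 36/(1/2)
= 72

S∞ = 72


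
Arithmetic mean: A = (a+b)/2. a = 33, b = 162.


AM = (33 + 162)/2 = 195/2 = 97.5

AM = 97.5


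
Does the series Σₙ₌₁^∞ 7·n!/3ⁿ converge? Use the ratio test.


aₙ = 7·n!/3^n
a_{n+1}/aₙ = (n+1)!/3^(n+1) × 3^n/n!  (constant 7 cancels)
= (n+1)/3
L = lim(n→∞) (n+1)/3 = ∞
L > 1 → series DIVERGES

Diverges (ratio test: L = ∞ > 1)


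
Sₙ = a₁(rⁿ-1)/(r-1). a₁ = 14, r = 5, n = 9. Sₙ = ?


Sₙ = 14×(5^9 - 1)/(5 - 1)
= 14×(1953125 - 1)/4
= 14×1953124/4
= 6835934

S_9 = 6835934


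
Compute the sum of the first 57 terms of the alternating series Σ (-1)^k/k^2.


S = -1 + 1/4 - 1/9 + 1/16 - 1/25 + 1/36 - 1/49 + 1/64 ± ...
= -0.8226
(Full series converges to -π²/12 ≈ -0.8225)

S_57 = -0.8226


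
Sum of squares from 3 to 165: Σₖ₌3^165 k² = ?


Σₖ₌3^165 k² = Σₖ₌₁^165 k² − Σₖ₌₁^2 k²
= 165·166·331/6 − 2·3·5/6
= 1511015 − 5 = 1511010

Σk² = 1511010


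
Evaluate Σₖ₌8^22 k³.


Σₖ₌8^22 k³ = [22·23/2]² − [7·8/2]²
= 64009 − 784 = 63225

Σk³ = 63225


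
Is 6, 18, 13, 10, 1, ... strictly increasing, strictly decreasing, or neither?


Differences: 12, -5, -3, -9
Difference at position 1 is +12 (> 0) but position 2 is -5 (< 0) — sequence both rises and falls
→ NOT monotonic

Not monotonic


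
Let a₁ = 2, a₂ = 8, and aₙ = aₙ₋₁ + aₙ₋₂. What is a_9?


Computing iteratively: 2, 8, 10, 18, 28, 46, 74, 120, 194
a_9 = 194

a_9 = 194


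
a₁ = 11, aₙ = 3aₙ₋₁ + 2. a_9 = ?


Computing step by step:
a_1 = 11
a_2 = 35
a_3 = 107
a_4 = 323
a_5 = 971
a_6 = 2915
a_7 = 8747
a_8 = 26243
a_9 = 78731


a_9 = 78731


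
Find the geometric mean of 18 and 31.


GM = √(18×31) = √558 = 23.622

GM = 23.622


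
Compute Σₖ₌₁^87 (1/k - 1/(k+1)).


Telescoping: adjacent terms cancel.
= 1/1 - 1/88
= 1 - 1/88 = 87/88

Sum = 87/88


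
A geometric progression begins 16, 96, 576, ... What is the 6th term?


aₙ = a₁·r^(n-1)
= 16×6^5
= 16×7776
= 124416

a_6 = 124416


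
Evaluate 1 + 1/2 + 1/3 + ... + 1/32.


H_32 = 1/1 + 1/2 + 1/3 + ... + 1/32
= 586061125622639/144403552893600
≈ 4.0585

H_32 = 586061125622639/144403552893600 ≈ 4.0585


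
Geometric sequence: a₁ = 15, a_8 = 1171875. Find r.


r^(n-1) = aₙ/a₁
r^7 = 1171875/15 = 78125
r = 78125^(1/7)
= 5

r = 5


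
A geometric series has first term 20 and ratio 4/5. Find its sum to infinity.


S∞ = a₁/(1-r) = 20/(1 - 4/5)
= 20/(1/5)
= 100

S∞ = 100


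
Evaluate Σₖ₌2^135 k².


Σₖ₌2^135 k² = Σₖ₌₁^135 k² − Σₖ₌₁^1 k²
= 135·136·271/6 − 1·2·3/6
= 829260 − 1 = 829259

Σk² = 829259


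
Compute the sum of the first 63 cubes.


n(n+1)/2 = 63×64/2 = 2016
Σk³ = 2016² = 4064256

Σk³ = 4064256


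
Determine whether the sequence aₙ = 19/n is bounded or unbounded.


a₁ = 19, a₂ = 19/2, a₃ = 19/3, ...
0 < aₙ ≤ 19 for all n ≥ 1
Lower bound: 0, Upper bound: 19
The sequence IS bounded

Bounded (0 < aₙ ≤ 19)


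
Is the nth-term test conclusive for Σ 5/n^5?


lim(n→∞) 5/n^5 = 0
lim aₙ = 0 → nth-term test is INCONCLUSIVE
(Need other tests; this is actually a convergent p-series with p=5 > 1)

Inconclusive (lim aₙ = 0; need another test)


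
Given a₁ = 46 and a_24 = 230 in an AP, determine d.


d = (aₙ - a₁)/(n-1)
= (230 - 46)/(24-1)
= 184/23 = 8

d = 8


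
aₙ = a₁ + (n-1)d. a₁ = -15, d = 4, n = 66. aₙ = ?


aₙ = a₁ + (n-1)d
= -15 + (66-1)×4
= -15 + 260
= 245

a_66 = 245


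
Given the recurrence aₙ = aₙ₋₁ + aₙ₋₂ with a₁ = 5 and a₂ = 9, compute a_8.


Computing iteratively: 5, 9, 14, 23, 37, 60, 97, 157
a_8 = 157

a_8 = 157


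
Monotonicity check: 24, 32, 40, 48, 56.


Differences: 8, 8, 8, 8
All differences > 0 → strictly INCREASING

Monotonically increasing


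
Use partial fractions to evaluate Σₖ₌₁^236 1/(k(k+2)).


1/(k(k+2)) = (1/2)·(1/k - 1/(k+2)) (partial fractions)
Telescoping: Σ = (1/2)·(1 + 1/2 - 1/237 - 1/238) = 42067/56406

Sum = 42067/56406


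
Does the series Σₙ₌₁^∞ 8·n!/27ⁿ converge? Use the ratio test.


aₙ = 8·n!/27^n
a_{n+1}/aₙ = (n+1)!/27^(n+1) × 27^n/n!  (constant 8 cancels)
= (n+1)/27
L = lim(n→∞) (n+1)/27 = ∞
L > 1 → series DIVERGES

Diverges (ratio test: L = ∞ > 1)


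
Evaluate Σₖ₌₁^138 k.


n(n+1)/2 = 138×139/2 = 19182/2 = 9591

Σk = 9591


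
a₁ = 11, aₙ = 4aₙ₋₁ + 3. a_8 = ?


Computing step by step:
a_1 = 11
a_2 = 47
a_3 = 191
a_4 = 767
a_5 = 3071
a_6 = 12287
a_7 = 49151
a_8 = 196607


a_8 = 196607


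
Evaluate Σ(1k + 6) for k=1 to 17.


Σ(1k+6) = 1·Σk + 6·n
= 1·153 + 6·17
= 153 + 102 = 255

Σ = 255


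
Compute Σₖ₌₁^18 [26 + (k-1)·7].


aₙ = 26 + (18-1)×7 = 145
Sₙ = n(a₁+aₙ)/2 = 18×(26+145)/2
= 18×171/2 = 1539

S_18 = 1539


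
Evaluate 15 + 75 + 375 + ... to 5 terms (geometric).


Sₙ = 15×(5^5 - 1)/(5 - 1)
= 15×(3125 - 1)/4
= 15×3124/4
= 11715

S_5 = 11715


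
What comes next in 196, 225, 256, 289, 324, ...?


Pattern: perfect squares: n²
Terms: 196, 225, 256, 289, 324
Next term = 361

Next term = 361


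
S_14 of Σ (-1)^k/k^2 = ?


S = -1 + 1/4 - 1/9 + 1/16 - 1/25 + 1/36 - 1/49 + 1/64 ± ...
= -0.8201
(Full series converges to -π²/12 ≈ -0.8225)

S_14 = -0.8201


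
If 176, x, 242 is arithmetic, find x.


AM = (176 + 242)/2 = 418/2 = 209

AM = 209


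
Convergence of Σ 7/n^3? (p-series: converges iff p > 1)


p-series test: Σ c/n^p converges if p > 1, diverges if p ≤ 1 (constant c > 0 doesn't affect convergence).
p = 3
3 > 1 → CONVERGES

Converges (p = 3 > 1)


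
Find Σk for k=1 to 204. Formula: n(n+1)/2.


n(n+1)/2 = 204×205/2 = 41820/2 = 20910

Σk = 20910


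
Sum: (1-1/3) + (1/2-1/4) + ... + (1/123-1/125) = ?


Telescoping with gap 2: two head and two tail terms survive.
= (1 + 1/2) - (1/124 + 1/125)
= 3/2 - 1/124 - 1/125 = 23001/15500

Sum = 23001/15500


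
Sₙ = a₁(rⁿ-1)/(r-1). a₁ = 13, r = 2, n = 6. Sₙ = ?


Sₙ = 13×(2^6 - 1)/(2 - 1)
= 13×(64 - 1)/1
= 13×63/1
= 819

S_6 = 819


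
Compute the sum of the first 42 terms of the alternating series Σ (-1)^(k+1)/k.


S = 1 - 1/2 + 1/3 - 1/4 + 1/5 - 1/6 + 1/7 - 1/8 ± ...
= 0.6814
(Full series converges to +ln(2) ≈ +0.6931)

S_42 = 0.6814


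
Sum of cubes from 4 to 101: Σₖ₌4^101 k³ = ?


Σₖ₌4^101 k³ = [101·102/2]² − [3·4/2]²
= 26532801 − 36 = 26532765

Σk³ = 26532765


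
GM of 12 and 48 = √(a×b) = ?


GM = √(12×48) = √576 = 24

GM = 24


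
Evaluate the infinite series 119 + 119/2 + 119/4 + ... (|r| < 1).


S∞ = a₁/(1-r) = 119/(1 - 1/2)
= 119/(1/2)
= 238

S∞ = 238


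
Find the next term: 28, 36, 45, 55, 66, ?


Pattern: triangular numbers: n(n+1)/2
Terms: 28, 36, 45, 55, 66
Next term = 78

Next term = 78


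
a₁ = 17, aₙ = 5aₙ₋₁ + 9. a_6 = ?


Computing step by step:
a_1 = 17
a_2 = 94
a_3 = 479
a_4 = 2404
a_5 = 12029
a_6 = 60154


a_6 = 60154


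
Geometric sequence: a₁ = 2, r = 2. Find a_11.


aₙ = a₁·r^(n-1)
= 2×2^10
= 2×1024
= 2048

a_11 = 2048


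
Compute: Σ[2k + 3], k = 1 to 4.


Σ(2k+3) = 2·Σk + 3·n
= 2·10 + 3·4
= 20 + 12 = 32

Σ = 32


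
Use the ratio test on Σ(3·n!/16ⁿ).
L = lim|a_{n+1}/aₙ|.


aₙ = 3·n!/16^n
a_{n+1}/aₙ = (n+1)!/16^(n+1) × 16^n/n!  (constant 3 cancels)
= (n+1)/16
L = lim(n→∞) (n+1)/16 = ∞
L > 1 → series DIVERGES

Diverges (ratio test: L = ∞ > 1)


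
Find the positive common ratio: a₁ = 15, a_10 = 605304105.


r^(n-1) = aₙ/a₁
r^9 = 605304105/15 = 40353607
r = 40353607^(1/9)
= 7

r = 7


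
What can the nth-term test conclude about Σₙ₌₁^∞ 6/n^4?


lim(n→∞) 6/n^4 = 0
lim aₙ = 0 → nth-term test is INCONCLUSIVE
(Need other tests; this is actually a convergent p-series with p=4 > 1)

Inconclusive (lim aₙ = 0; need another test)


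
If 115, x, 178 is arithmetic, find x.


AM = (115 + 178)/2 = 293/2 = 146.5

AM = 146.5


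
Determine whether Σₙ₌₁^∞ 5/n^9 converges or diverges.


p-series test: Σ c/n^p converges if p > 1, diverges if p ≤ 1 (constant c > 0 doesn't affect convergence).
p = 9
9 > 1 → CONVERGES

Converges (p = 9 > 1)


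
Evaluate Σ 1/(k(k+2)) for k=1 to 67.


1/(k(k+2)) = (1/2)·(1/k - 1/(k+2)) (partial fractions)
Telescoping: Σ = (1/2)·(1 + 1/2 - 1/68 - 1/69) = 6901/9384

Sum = 6901/9384


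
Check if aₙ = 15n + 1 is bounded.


aₙ = 15n + 1 → as n→∞, aₙ→∞
No finite upper bound exists
The sequence is UNBOUNDED

Unbounded (aₙ → ∞ as n → ∞)


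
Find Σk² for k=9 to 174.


Σₖ₌9^174 k² = Σₖ₌₁^174 k² − Σₖ₌₁^8 k²
= 174·175·349/6 − 8·9·17/6
= 1771175 − 204 = 1770971

Σk² = 1770971


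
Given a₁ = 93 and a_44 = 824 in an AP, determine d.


d = (aₙ - a₁)/(n-1)
= (824 - 93)/(44-1)
= 731/43 = 17

d = 17


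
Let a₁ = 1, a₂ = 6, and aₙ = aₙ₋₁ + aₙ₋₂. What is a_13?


Computing iteratively: 1, 6, 7, 13, 20, 33, 53, 86, 139, 225, 364, 589, ...
a_13 = 953

a_13 = 953


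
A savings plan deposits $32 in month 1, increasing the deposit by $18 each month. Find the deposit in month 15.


aₙ = a₁ + (n-1)d
= 32 + (15-1)×18
= 32 + 252
= 284

a_15 = 284


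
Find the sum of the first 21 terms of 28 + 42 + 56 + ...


aₙ = 28 + (21-1)×14 = 308
Sₙ = n(a₁+aₙ)/2 = 21×(28+308)/2
= 21×336/2 = 3528

S_21 = 3528


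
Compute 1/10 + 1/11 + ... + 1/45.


Σₖ₌10^45 1/k = 1/10 + 1/11 + 1/12 + ... + 1/45
= 14750885361090924169/9419588158802421600
≈ 1.566

Sum = 14750885361090924169/9419588158802421600 ≈ 1.566


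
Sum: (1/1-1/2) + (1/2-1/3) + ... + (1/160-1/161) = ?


Telescoping: adjacent terms cancel.
= 1/1 - 1/161
= 1 - 1/161 = 160/161

Sum = 160/161


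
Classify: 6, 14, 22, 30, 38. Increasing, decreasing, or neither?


Differences: 8, 8, 8, 8
All differences > 0 → strictly INCREASING

Monotonically increasing


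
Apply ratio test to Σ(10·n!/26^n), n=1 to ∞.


aₙ = 10·n!/26^n
a_{n+1}/aₙ = (n+1)!/26^(n+1) × 26^n/n!  (constant 10 cancels)
= (n+1)/26
L = lim(n→∞) (n+1)/26 = ∞
L > 1 → series DIVERGES

Diverges (ratio test: L = ∞ > 1)


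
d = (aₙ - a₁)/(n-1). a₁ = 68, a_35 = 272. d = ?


d = (aₙ - a₁)/(n-1)
= (272 - 68)/(35-1)
= 204/34 = 6

d = 6


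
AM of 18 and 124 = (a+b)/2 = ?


AM = (18 + 124)/2 = 142/2 = 71

AM = 71


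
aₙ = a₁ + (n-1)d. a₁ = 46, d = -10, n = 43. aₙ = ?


aₙ = a₁ + (n-1)d
= 46 + (43-1)×-10
= 46 - 420
= -374

a_43 = -374


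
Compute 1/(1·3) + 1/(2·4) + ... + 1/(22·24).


1/(k(k+2)) = (1/2)·(1/k - 1/(k+2)) (partial fractions)
Telescoping: Σ = (1/2)·(1 + 1/2 - 1/23 - 1/24) = 781/1104

Sum = 781/1104


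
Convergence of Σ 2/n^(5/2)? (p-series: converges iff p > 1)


p-series test: Σ c/n^p converges if p > 1, diverges if p ≤ 1 (constant c > 0 doesn't affect convergence).
p = 5/2
5/2 > 1 → CONVERGES

Converges (p = 5/2 > 1)


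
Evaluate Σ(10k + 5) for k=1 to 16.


Σ(10k+5) = 10·Σk + 5·n
= 10·136 + 5·16
= 1360 + 80 = 1440

Σ = 1440


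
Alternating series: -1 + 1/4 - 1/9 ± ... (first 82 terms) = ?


S = -1 + 1/4 - 1/9 + 1/16 - 1/25 + 1/36 - 1/49 + 1/64 ± ...
= -0.8224
(Full series converges to -π²/12 ≈ -0.8225)

S_82 = -0.8224


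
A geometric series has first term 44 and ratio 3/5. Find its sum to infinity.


S∞ = a₁/(1-r) = 44/(1 - 3/5)
= 44/(2/5)
= 110

S∞ = 110


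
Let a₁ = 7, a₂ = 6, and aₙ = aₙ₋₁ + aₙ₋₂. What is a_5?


Computing iteratively: 7, 6, 13, 19, 32
a_5 = 32

a_5 = 32


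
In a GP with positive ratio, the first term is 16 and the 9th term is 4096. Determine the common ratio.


r^(n-1) = aₙ/a₁
r^8 = 4096/16 = 256
r = 256^(1/8)
= ±2; taking r > 0 gives r = 2

r = 2


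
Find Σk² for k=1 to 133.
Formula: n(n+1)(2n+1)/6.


n = 133
n(n+1)(2n+1)/6 = 133×134×267/6
= 4758474/6 = 793079

Σk² = 793079


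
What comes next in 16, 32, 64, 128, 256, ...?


Pattern: powers of 2: 2ⁿ
Terms: 16, 32, 64, 128, 256
Next term = 512

Next term = 512


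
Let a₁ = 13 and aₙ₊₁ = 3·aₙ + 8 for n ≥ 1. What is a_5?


Computing step by step:
a_1 = 13
a_2 = 47
a_3 = 149
a_4 = 455
a_5 = 1373


a_5 = 1373


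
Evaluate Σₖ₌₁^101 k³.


n(n+1)/2 = 101×102/2 = 5151
Σk³ = 5151² = 26532801

Σk³ = 26532801


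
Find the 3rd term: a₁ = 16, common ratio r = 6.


aₙ = a₁·r^(n-1)
= 16×6^2
= 16×36
= 576

a_3 = 576


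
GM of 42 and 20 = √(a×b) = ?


GM = √(42×20) = √840 = 28.9828

GM = 28.9828


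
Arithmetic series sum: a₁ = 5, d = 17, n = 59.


aₙ = 5 + (59-1)×17 = 991
Sₙ = n(a₁+aₙ)/2 = 59×(5+991)/2
= 59×996/2 = 29382

S_59 = 29382


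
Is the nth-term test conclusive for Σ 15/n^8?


lim(n→∞) 15/n^8 = 0
lim aₙ = 0 → nth-term test is INCONCLUSIVE
(Need other tests; this is actually a convergent p-series with p=8 > 1)

Inconclusive (lim aₙ = 0; need another test)


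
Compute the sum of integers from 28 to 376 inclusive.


Σₖ₌28^376 k = Σₖ₌₁^376 k − Σₖ₌₁^27 k
= 376·377/2 − 27·28/2
= 70876 − 378 = 70498

Σk = 70498


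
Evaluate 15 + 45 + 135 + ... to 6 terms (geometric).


Sₙ = 15×(3^6 - 1)/(3 - 1)
= 15×(729 - 1)/2
= 15×728/2
= 5460

S_6 = 5460


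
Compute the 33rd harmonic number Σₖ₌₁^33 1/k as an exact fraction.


H_33 = 1/1 + 1/2 + 1/3 + ... + 1/33
= 53676090078349/13127595717600
≈ 4.0888

H_33 = 53676090078349/13127595717600 ≈ 4.0888


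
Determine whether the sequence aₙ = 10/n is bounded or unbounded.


a₁ = 10, a₂ = 10/2, a₃ = 10/3, ...
0 < aₙ ≤ 10 for all n ≥ 1
Lower bound: 0, Upper bound: 10
The sequence IS bounded

Bounded (0 < aₙ ≤ 10)


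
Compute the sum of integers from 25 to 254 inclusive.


Σₖ₌25^254 k = Σₖ₌₁^254 k − Σₖ₌₁^24 k
= 254·255/2 − 24·25/2
= 32385 − 300 = 32085

Σk = 32085


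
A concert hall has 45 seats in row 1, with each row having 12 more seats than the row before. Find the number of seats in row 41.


aₙ = a₁ + (n-1)d
= 45 + (41-1)×12
= 45 + 480
= 525

a_41 = 525


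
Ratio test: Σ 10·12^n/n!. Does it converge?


aₙ = 10·12^n/n!
a_{n+1}/aₙ = 12^(n+1)/(n+1)! × n!/12^n  (constant 10 cancels)
= 12/(n+1)
L = lim(n→∞) 12/(n+1) = 0
L < 1 → series CONVERGES

Converges (ratio test: L = 0 < 1)


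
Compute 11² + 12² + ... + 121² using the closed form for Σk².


Σₖ₌11^121 k² = Σₖ₌₁^121 k² − Σₖ₌₁^10 k²
= 121·122·243/6 − 10·11·21/6
= 597861 − 385 = 597476

Σk² = 597476


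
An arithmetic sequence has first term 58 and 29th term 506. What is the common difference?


d = (aₙ - a₁)/(n-1)
= (506 - 58)/(29-1)
= 448/28 = 16

d = 16


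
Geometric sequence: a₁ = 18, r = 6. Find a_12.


aₙ = a₁·r^(n-1)
= 18×6^11
= 18×362797056
= 6530347008

a_12 = 6530347008


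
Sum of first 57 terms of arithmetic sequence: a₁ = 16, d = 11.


aₙ = 16 + (57-1)×11 = 632
Sₙ = n(a₁+aₙ)/2 = 57×(16+632)/2
= 57×648/2 = 18468

S_57 = 18468


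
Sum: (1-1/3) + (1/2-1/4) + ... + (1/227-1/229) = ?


Telescoping with gap 2: two head and two tail terms survive.
= (1 + 1/2) - (1/228 + 1/229)
= 3/2 - 1/228 - 1/229 = 77861/52212

Sum = 77861/52212


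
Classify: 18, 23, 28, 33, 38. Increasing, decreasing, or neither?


Differences: 5, 5, 5, 5
All differences > 0 → strictly INCREASING

Monotonically increasing


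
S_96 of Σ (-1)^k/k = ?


S = -1 + 1/2 - 1/3 + 1/4 - 1/5 + 1/6 - 1/7 + 1/8 ± ...
= -0.688
(Full series converges to -ln(2) ≈ -0.6931)

S_96 = -0.688


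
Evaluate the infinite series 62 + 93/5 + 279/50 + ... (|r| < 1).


S∞ = a₁/(1-r) = 62/(1 - 3/10)
= 62/(7/10)
= 620/7

S∞ = 620/7


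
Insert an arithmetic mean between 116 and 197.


AM = (116 + 197)/2 = 313/2 = 156.5

AM = 156.5


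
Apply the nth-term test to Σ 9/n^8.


lim(n→∞) 9/n^8 = 0
lim aₙ = 0 → nth-term test is INCONCLUSIVE
(Need other tests; this is actually a convergent p-series with p=8 > 1)

Inconclusive (lim aₙ = 0; need another test)


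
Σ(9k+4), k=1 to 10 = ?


Σ(9k+4) = 9·Σk + 4·n
= 9·55 + 4·10
= 495 + 40 = 535

Σ = 535


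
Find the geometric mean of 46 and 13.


GM = √(46×13) = √598 = 24.454

GM = 24.454


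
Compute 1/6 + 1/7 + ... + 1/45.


Σₖ₌6^45 1/k = 1/6 + 1/7 + 1/8 + ... + 1/45
= 2841505942647531667/1345655451257488800
≈ 2.1116

Sum = 2841505942647531667/1345655451257488800 ≈ 2.1116


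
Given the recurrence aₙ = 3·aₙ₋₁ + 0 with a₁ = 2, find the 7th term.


Computing step by step:
a_1 = 2
a_2 = 6
a_3 = 18
a_4 = 54
a_5 = 162
a_6 = 486
a_7 = 1458


a_7 = 1458


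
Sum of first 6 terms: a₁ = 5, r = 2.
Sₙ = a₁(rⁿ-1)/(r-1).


Sₙ = 5×(2^6 - 1)/(2 - 1)
= 5×(64 - 1)/1
= 5×63/1
= 315

S_6 = 315


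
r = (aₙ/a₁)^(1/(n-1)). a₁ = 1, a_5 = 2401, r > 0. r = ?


r^(n-1) = aₙ/a₁
r^4 = 2401/1 = 2401
r = 2401^(1/4)
= ±7; taking r > 0 gives r = 7

r = 7


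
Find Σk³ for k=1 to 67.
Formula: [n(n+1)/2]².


n(n+1)/2 = 67×68/2 = 2278
Σk³ = 2278² = 5189284

Σk³ = 5189284


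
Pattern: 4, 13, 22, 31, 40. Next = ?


Pattern: arithmetic (d=9)
Terms: 4, 13, 22, 31, 40
Next term = 49

Next term = 49


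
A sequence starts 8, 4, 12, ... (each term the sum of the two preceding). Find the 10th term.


Computing iteratively: 8, 4, 12, 16, 28, 44, 72, 116, 188, 304
a_10 = 304

a_10 = 304


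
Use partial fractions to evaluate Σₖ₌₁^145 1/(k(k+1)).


1/(k(k+1)) = 1/k - 1/(k+1) (partial fractions)
Telescoping: Σ = 1 - 1/146 = 145/146

Sum = 145/146


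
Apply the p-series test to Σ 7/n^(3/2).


p-series test: Σ c/n^p converges if p > 1, diverges if p ≤ 1 (constant c > 0 doesn't affect convergence).
p = 3/2
3/2 > 1 → CONVERGES

Converges (p = 3/2 > 1)


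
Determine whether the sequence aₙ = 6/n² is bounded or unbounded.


a₁ = 6, a₂ = 6/4, a₃ = 6/9, ...
0 < aₙ ≤ 6 for all n ≥ 1
The sequence IS bounded

Bounded (0 < aₙ ≤ 6)


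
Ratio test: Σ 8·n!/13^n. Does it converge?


aₙ = 8·n!/13^n
a_{n+1}/aₙ = (n+1)!/13^(n+1) × 13^n/n!  (constant 8 cancels)
= (n+1)/13
L = lim(n→∞) (n+1)/13 = ∞
L > 1 → series DIVERGES

Diverges (ratio test: L = ∞ > 1)


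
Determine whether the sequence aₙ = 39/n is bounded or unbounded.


a₁ = 39, a₂ = 39/2, a₃ = 39/3, ...
0 < aₙ ≤ 39 for all n ≥ 1
Lower bound: 0, Upper bound: 39
The sequence IS bounded

Bounded (0 < aₙ ≤ 39)


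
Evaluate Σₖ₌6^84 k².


Σₖ₌6^84 k² = Σₖ₌₁^84 k² − Σₖ₌₁^5 k²
= 84·85·169/6 − 5·6·11/6
= 201110 − 55 = 201055

Σk² = 201055


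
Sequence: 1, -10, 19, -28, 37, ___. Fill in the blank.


Pattern: alternating sign, magnitude arithmetic (d=9)
Terms: 1, -10, 19, -28, 37
Next term = -46

Next term = -46


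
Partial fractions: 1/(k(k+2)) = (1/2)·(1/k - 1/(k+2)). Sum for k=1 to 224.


1/(k(k+2)) = (1/2)·(1/k - 1/(k+2)) (partial fractions)
Telescoping: Σ = (1/2)·(1 + 1/2 - 1/225 - 1/226) = 18956/25425

Sum = 18956/25425


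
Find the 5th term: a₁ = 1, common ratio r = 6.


aₙ = a₁·r^(n-1)
= 1×6^4
= 1×1296
= 1296

a_5 = 1296


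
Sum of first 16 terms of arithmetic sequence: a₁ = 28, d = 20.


aₙ = 28 + (16-1)×20 = 328
Sₙ = n(a₁+aₙ)/2 = 16×(28+328)/2
= 16×356/2 = 2848

S_16 = 2848


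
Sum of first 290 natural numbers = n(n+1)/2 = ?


n(n+1)/2 = 290×291/2 = 84390/2 = 42195

Σk = 42195


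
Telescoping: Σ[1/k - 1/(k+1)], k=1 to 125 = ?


Telescoping: adjacent terms cancel.
= 1/1 - 1/126
= 1 - 1/126 = 125/126

Sum = 125/126


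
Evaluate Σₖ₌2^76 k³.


Σₖ₌2^76 k³ = [76·77/2]² − [1·2/2]²
= 8561476 − 1 = 8561475

Σk³ = 8561475


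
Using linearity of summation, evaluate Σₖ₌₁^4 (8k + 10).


Σ(8k+10) = 8·Σk + 10·n
= 8·10 + 10·4
= 80 + 40 = 120

Σ = 120


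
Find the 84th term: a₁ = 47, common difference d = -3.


aₙ = a₁ + (n-1)d
= 47 + (84-1)×-3
= 47 - 249
= -202

a_84 = -202


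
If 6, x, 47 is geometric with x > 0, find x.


GM = √(6×47) = √282 = 16.7929

GM = 16.7929


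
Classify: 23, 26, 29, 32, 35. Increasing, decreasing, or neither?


Differences: 3, 3, 3, 3
All differences > 0 → strictly INCREASING

Monotonically increasing


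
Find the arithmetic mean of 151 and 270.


AM = (151 + 270)/2 = 421/2 = 210.5

AM = 210.5


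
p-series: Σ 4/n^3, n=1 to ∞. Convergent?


p-series test: Σ c/n^p converges if p > 1, diverges if p ≤ 1 (constant c > 0 doesn't affect convergence).
p = 3
3 > 1 → CONVERGES

Converges (p = 3 > 1)


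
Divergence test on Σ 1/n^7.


lim(n→∞) 1/n^7 = 0
lim aₙ = 0 → nth-term test is INCONCLUSIVE
(Need other tests; this is actually a convergent p-series with p=7 > 1)

Inconclusive (lim aₙ = 0; need another test)


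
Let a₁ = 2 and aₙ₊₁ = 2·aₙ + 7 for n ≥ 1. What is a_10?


Computing step by step:
a_1 = 2
a_2 = 11
a_3 = 29
a_4 = 65
a_5 = 137
a_6 = 281
a_7 = 569
a_8 = 1145
a_9 = 2297
a_10 = 4601


a_10 = 4601


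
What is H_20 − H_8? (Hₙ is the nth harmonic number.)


Σₖ₌9^20 1/k = 1/9 + 1/10 + 1/11 + ... + 1/20
= 68276701/77597520
≈ 0.8799

Sum = 68276701/77597520 ≈ 0.8799


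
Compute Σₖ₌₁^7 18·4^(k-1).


Sₙ = 18×(4^7 - 1)/(4 - 1)
= 18×(16384 - 1)/3
= 18×16383/3
= 98298

S_7 = 98298


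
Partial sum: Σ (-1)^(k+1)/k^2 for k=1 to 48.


S = 1 - 1/4 + 1/9 - 1/16 + 1/25 - 1/36 + 1/49 - 1/64 ± ...
= 0.8223
(Full series converges to +π²/12 ≈ +0.8225)

S_48 = 0.8223


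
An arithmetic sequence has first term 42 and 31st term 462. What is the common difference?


d = (aₙ - a₁)/(n-1)
= (462 - 42)/(31-1)
= 420/30 = 14

d = 14


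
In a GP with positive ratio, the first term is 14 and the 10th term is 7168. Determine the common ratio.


r^(n-1) = aₙ/a₁
r^9 = 7168/14 = 512
r = 512^(1/9)
= 2

r = 2


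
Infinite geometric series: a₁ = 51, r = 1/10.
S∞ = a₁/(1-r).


S∞ = a₁/(1-r) = 51/(1 - 1/10)
= 51/(9/10)
= 170/3

S∞ = 170/3


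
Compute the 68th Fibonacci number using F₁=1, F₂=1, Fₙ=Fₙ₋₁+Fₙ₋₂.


Fibonacci sequence: 1, 1, 2, 3, 5, 8, 13, 21, 34, 55, 89, ...
F(68) = 72723460248141

F(68) = 72723460248141


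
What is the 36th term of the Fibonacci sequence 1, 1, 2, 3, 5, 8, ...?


Fibonacci sequence: 1, 1, 2, 3, 5, 8, 13, 21, 34, 55, 89, ...
F(36) = 14930352

F(36) = 14930352


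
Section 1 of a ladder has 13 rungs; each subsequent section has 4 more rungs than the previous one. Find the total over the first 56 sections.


aₙ = 13 + (56-1)×4 = 233
Sₙ = n(a₁+aₙ)/2 = 56×(13+233)/2
= 56×246/2 = 6888

S_56 = 6888


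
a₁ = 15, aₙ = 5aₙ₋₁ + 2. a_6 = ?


Computing step by step:
a_1 = 15
a_2 = 77
a_3 = 387
a_4 = 1937
a_5 = 9687
a_6 = 48437


a_6 = 48437


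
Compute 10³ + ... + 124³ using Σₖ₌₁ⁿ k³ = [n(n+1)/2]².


Σₖ₌10^124 k³ = [124·125/2]² − [9·10/2]²
= 60062500 − 2025 = 60060475

Σk³ = 60060475


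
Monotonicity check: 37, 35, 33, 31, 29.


Differences: -2, -2, -2, -2
All differences < 0 → strictly DECREASING

Monotonically decreasing


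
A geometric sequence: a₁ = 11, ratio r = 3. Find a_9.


aₙ = a₁·r^(n-1)
= 11×3^8
= 11×6561
= 72171

a_9 = 72171


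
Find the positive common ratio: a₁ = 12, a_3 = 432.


r^(n-1) = aₙ/a₁
r^2 = 432/12 = 36
r = 36^(1/2)
= ±6; taking r > 0 gives r = 6

r = 6


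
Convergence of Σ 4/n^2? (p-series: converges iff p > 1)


p-series test: Σ c/n^p converges if p > 1, diverges if p ≤ 1 (constant c > 0 doesn't affect convergence).
p = 2
2 > 1 → CONVERGES

Converges (p = 2 > 1)


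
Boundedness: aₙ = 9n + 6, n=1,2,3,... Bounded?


aₙ = 9n + 6 → as n→∞, aₙ→∞
No finite upper bound exists
The sequence is UNBOUNDED

Unbounded (aₙ → ∞ as n → ∞)


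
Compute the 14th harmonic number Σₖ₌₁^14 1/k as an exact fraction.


H_14 = 1/1 + 1/2 + 1/3 + ... + 1/14
= 1171733/360360
≈ 3.2516

H_14 = 1171733/360360 ≈ 3.2516


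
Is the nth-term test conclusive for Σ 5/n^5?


lim(n→∞) 5/n^5 = 0
lim aₙ = 0 → nth-term test is INCONCLUSIVE
(Need other tests; this is actually a convergent p-series with p=5 > 1)

Inconclusive (lim aₙ = 0; need another test)
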